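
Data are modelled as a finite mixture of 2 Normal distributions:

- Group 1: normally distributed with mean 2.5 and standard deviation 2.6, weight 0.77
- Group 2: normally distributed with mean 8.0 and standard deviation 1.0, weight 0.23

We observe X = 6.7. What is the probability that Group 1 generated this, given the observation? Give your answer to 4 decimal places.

0.4485

Apply Bayes' rule: the posterior for each component is proportional to its prior times its likelihood at x.
Component likelihoods at x = 6.7:
  f_1 = 0.0416196
  f_2 = 0.171369
Unnormalised posteriors:
  π_1·f_1 = 0.77 × 0.0416196 = 0.0320471
  π_2·f_2 = 0.23 × 0.171369 = 0.0394148
Sum: 0.0320471 + 0.0394148 = 0.0714619
So the posterior for Group 1 is 0.0320471 / 0.0714619 ≈ 0.4485.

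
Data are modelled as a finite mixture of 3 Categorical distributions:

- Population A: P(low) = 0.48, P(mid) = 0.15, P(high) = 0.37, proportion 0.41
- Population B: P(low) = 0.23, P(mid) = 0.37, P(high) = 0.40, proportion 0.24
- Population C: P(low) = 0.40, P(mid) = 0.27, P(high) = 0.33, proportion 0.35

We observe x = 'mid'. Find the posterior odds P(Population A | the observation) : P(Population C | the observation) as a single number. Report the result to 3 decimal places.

0.651

Posterior odds = (π_i f_i(x)) / (π_j f_j(x)); the normalising sum cancels.
Categorical probabilities:
  L_A = 0.15
  L_B = 0.37
  L_C = 0.27
Odds = (0.41/0.35) × (0.15/0.27) = 1.17143 × 0.555556 ≈ 0.651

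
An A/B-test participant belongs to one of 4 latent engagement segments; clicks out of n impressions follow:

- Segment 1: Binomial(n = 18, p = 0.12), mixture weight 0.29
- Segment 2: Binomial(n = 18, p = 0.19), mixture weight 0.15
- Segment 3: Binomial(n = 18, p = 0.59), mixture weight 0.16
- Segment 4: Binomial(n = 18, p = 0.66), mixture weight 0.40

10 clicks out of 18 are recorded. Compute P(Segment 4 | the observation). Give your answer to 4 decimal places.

By Bayes' theorem, P(k | x) = w_k f_k(x) / Σ_j w_j f_j(x).
Component likelihoods at x = 10 clicks out of 18:
  p_1 = C(18,10)·0.12^10·0.88^8 = 43758·6.19174e-10·0.359635 = 9.74387e-06
  p_2 = C(18,10)·0.19^10·0.81^8 = 43758·6.13107e-08·0.185302 = 0.000497134
  p_3 = C(18,10)·0.59^10·0.41^8 = 43758·0.00511117·0.000798493 = 0.178586
  p_4 = C(18,10)·0.66^10·0.34^8 = 43758·0.0156834·0.000178579 = 0.122554
Unnormalised posteriors:
  w_1·p_1 = 0.29 × 9.74387e-06 = 2.82572e-06
  w_2·p_2 = 0.15 × 0.000497134 = 7.45701e-05
  w_3·p_3 = 0.16 × 0.178586 = 0.0285738
  w_4·p_4 = 0.40 × 0.122554 = 0.0490217
Evidence: 2.82572e-06 + 7.45701e-05 + 0.0285738 + 0.0490217 = 0.0776729
P(Segment 4 | x) = 0.0490217 / 0.0776729 ≈ 0.6311

0.6311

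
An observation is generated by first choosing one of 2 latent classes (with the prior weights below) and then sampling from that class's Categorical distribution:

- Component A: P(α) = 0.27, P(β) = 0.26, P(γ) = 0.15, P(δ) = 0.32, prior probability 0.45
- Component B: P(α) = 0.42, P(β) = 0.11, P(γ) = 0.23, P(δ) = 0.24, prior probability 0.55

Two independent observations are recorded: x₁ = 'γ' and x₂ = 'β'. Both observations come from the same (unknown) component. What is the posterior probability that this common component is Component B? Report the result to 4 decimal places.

0.4422

Posterior ∝ prior × likelihood, so P(k | x) ∝ π_k f_k(x); normalise over all components.
Since both observations come from the same component, the likelihood for component k is f_k(x₁)·f_k(x₂).
  p_A = [P(γ | comp) = 0.15] × [0.26] = 0.039
  p_B = [P(γ | comp) = 0.23] × [0.11] = 0.0253
Weight by the priors:
  π_A·p_A = 0.45 × 0.039 = 0.01755
  π_B·p_B = 0.55 × 0.0253 = 0.013915
Evidence: 0.01755 + 0.013915 = 0.031465
P(Component B | x₁, x₂) ≈ 0.4422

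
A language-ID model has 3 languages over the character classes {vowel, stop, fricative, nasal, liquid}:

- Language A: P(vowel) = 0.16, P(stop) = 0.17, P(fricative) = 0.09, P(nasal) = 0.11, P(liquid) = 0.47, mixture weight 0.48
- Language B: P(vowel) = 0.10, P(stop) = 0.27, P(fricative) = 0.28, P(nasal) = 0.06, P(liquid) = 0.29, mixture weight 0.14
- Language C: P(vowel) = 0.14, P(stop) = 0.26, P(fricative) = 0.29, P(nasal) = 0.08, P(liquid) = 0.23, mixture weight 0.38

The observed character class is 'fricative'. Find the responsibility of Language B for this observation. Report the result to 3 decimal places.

Apply Bayes' rule: the posterior for each component is proportional to its prior times its likelihood at x.
Evaluate each component's likelihood at the observed value:
  p_A = 0.09
  p_B = 0.28
  p_C = 0.29
Multiply by the mixture weights:
  π_A·p_A = 0.48 × 0.09 = 0.0432
  π_B·p_B = 0.14 × 0.28 = 0.0392
  π_C·p_C = 0.38 × 0.29 = 0.1102
Denominator: 0.0432 + 0.0392 + 0.1102 = 0.1926
So the posterior for Language B is 0.0392 / 0.1926 ≈ 0.204.

0.204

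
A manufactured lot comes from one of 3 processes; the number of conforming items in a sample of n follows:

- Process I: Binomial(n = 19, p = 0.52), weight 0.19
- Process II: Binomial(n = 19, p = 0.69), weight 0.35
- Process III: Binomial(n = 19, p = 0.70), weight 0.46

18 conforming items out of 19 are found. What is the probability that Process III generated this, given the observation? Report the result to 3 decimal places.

0.621

Posterior ∝ prior × likelihood, so P(k | x) ∝ π_k f_k(x); normalise over all components.
Binomial probabilities:
  f_I = 7.04782e-05
  f_II = 0.00740285
  f_III = 0.00928196
Multiply by the mixture weights:
  π_I·f_I = 0.19 × 7.04782e-05 = 1.33909e-05
  π_II·f_II = 0.35 × 0.00740285 = 0.002591
  π_III·f_III = 0.46 × 0.00928196 = 0.0042697
Evidence: 1.33909e-05 + 0.002591 + 0.0042697 = 0.00687409
P(Process III | the observation) = 0.0042697 / 0.00687409 ≈ 0.621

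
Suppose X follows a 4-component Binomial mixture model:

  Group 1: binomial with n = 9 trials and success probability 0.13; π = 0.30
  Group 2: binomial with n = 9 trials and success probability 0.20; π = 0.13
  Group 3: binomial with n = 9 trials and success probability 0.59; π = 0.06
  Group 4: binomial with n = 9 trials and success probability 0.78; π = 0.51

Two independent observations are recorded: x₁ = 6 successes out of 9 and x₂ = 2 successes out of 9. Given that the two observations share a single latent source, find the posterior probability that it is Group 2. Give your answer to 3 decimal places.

0.200

Apply Bayes' rule: the posterior for each component is proportional to its prior times its likelihood at x.
Since both observations come from the same component, the likelihood for component k is f_k(x₁)·f_k(x₂).
  f_1 = [0.000266991] × [0.229522] = 6.12803e-05
  f_2 = [0.00275251] × [0.30199] = 0.000831231
  f_3 = [0.244198] × [0.0244058] = 0.00595987
  f_4 = [0.201426] × [0.000546324] = 0.000110044
Weight by the priors:
  P(Z=1)·f_1 = 0.30 × 6.12803e-05 = 1.83841e-05
  P(Z=2)·f_2 = 0.13 × 0.000831231 = 0.00010806
  P(Z=3)·f_3 = 0.06 × 0.00595987 = 0.000357592
  P(Z=4)·f_4 = 0.51 × 0.000110044 = 5.61223e-05
Marginal: 1.83841e-05 + 0.00010806 + 0.000357592 + 5.61223e-05 = 0.000540158
So the posterior for Group 2 is 0.00010806 / 0.000540158 ≈ 0.200.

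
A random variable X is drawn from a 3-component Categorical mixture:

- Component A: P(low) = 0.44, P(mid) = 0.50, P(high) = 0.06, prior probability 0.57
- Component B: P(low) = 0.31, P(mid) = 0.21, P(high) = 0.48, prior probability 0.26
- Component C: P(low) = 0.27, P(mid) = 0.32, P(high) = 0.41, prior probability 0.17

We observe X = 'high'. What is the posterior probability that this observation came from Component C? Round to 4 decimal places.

P(component k | x) = π_k·f_k(x) / marginal(x), where marginal(x) = Σ_j π_j·f_j(x).
Component likelihoods at x = 'high':
  f_A = P(high | comp) = 0.06
  f_B = P(high | comp) = 0.48
  f_C = P(high | comp) = 0.41
Prior × likelihood for each component:
  π_A·f_A = 0.57 × 0.06 = 0.0342
  π_B·f_B = 0.26 × 0.48 = 0.1248
  π_C·f_C = 0.17 × 0.41 = 0.0697
Denominator: 0.0342 + 0.1248 + 0.0697 = 0.2287
So the posterior for Component C is 0.0697 / 0.2287 ≈ 0.3048.

0.3048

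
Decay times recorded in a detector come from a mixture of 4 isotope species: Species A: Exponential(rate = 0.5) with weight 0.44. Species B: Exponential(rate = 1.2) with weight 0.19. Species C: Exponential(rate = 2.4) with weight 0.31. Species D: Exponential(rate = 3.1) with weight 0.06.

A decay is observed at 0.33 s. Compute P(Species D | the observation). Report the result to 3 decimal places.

0.090

Apply Bayes' rule: the posterior for each component is proportional to its prior times its likelihood at x.
Exponential densities:
  p_A = 0.423947
  p_B = 0.807608
  p_C = 1.08705
  p_D = 1.1145
Weight by the priors:
  π_A·p_A = 0.44 × 0.423947 = 0.186537
  π_B·p_B = 0.19 × 0.807608 = 0.153446
  π_C·p_C = 0.31 × 1.08705 = 0.336986
  π_D·p_D = 0.06 × 1.1145 = 0.0668697
Normaliser: 0.186537 + 0.153446 + 0.336986 + 0.0668697 = 0.743838
P(Species D | data) ≈ 0.090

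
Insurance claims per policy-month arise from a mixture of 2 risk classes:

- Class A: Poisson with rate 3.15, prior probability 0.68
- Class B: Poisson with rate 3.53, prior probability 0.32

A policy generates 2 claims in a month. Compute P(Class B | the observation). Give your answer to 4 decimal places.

0.2878

P(component k | x) = w_k·f_k(x) / marginal(x), where marginal(x) = Σ_j w_j·f_j(x).
Poisson probabilities:
  f_A = e^(−3.15)·3.15^2/2! = 0.2126
  f_B = e^(−3.53)·3.53^2/2! = 0.182583
Prior × likelihood for each component:
  w_A·f_A = 0.68 × 0.2126 = 0.144568
  w_B·f_B = 0.32 × 0.182583 = 0.0584265
Evidence: 0.144568 + 0.0584265 = 0.202995
So the posterior for Class B is 0.0584265 / 0.202995 ≈ 0.2878.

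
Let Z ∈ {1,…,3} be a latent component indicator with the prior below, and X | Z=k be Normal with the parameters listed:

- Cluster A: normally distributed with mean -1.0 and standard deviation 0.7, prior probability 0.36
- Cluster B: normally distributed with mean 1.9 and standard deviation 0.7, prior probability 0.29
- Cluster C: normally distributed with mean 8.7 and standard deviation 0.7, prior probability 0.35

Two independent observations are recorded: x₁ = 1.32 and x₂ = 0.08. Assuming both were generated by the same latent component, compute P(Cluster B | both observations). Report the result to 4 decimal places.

By Bayes' theorem, P(k | x) = P(Z=k) f_k(x) / Σ_j P(Z=j) f_j(x).
Since both observations come from the same component, the likelihood for component k is f_k(x₁)·f_k(x₂).
  f_A = [0.00234726] × [0.173346] = 0.000406887
  f_B = [0.404328] × [0.0194042] = 0.00784568
  f_C = [4.16387e-25] × [6.71815e-34] = 2.79735e-58
Unnormalised posteriors:
  P(Z=A)·f_A = 0.36 × 0.000406887 = 0.000146479
  P(Z=B)·f_B = 0.29 × 0.00784568 = 0.00227525
  P(Z=C)·f_C = 0.35 × 2.79735e-58 = 9.79073e-59
Denominator: 0.000146479 + 0.00227525 + 9.79073e-59 = 0.00242173
P(Cluster B | x₁, x₂) = 0.00227525 / 0.00242173 ≈ 0.9395

0.9395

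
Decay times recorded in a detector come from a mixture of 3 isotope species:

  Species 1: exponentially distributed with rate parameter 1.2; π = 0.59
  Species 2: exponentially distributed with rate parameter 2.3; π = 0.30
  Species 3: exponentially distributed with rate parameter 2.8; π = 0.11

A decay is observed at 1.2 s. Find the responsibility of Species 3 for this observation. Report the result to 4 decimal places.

0.0482

Apply Bayes' rule: the posterior for each component is proportional to its prior times its likelihood at x.
Evaluate each component's likelihood at the observed value:
  L_1 = 1.2·e^(−1.2·1.2) = 1.2·e^(−1.4400) = 0.284313
  L_2 = 2.3·e^(−2.3·1.2) = 2.3·e^(−2.7600) = 0.145571
  L_3 = 2.8·e^(−2.8·1.2) = 2.8·e^(−3.3600) = 0.0972587
Weight by the priors:
  w_1·L_1 = 0.59 × 0.284313 = 0.167745
  w_2·L_2 = 0.30 × 0.145571 = 0.0436713
  w_3·L_3 = 0.11 × 0.0972587 = 0.0106985
Denominator: 0.167745 + 0.0436713 + 0.0106985 = 0.222115
Responsibility of Species 3: 0.0106985 / 0.222115 ≈ 0.0482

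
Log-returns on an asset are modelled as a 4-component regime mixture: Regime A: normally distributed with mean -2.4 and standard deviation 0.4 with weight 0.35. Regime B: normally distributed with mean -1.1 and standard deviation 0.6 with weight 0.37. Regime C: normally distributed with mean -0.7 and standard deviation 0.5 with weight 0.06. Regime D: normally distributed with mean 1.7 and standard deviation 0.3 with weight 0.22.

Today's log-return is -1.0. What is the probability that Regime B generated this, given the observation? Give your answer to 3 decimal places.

0.856

Posterior ∝ prior × likelihood, so P(k | x) ∝ P(Z=k) f_k(x); normalise over all components.
Evaluate each component's likelihood at the observed value:
  p_A = 0.00218171
  p_B = 0.655733
  p_C = 0.666449
  p_D = 3.42659e-18
Prior × likelihood for each component:
  P(Z=A)·p_A = 0.35 × 0.00218171 = 0.000763597
  P(Z=B)·p_B = 0.37 × 0.655733 = 0.242621
  P(Z=C)·p_C = 0.06 × 0.666449 = 0.039987
  P(Z=D)·p_D = 0.22 × 3.42659e-18 = 7.5385e-19
Marginal: 0.000763597 + 0.242621 + 0.039987 + 7.5385e-19 = 0.283372
Responsibility of Regime B: 0.242621 / 0.283372 ≈ 0.856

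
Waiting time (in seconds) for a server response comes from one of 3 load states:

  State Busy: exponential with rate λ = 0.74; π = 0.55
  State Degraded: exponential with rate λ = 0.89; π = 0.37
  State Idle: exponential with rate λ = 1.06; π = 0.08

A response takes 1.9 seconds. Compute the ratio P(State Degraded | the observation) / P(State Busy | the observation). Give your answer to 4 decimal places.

0.6084

Only the two components matter; the odds are (P(Z=i) f_i(x)) / (P(Z=j) f_j(x)).
Evaluate each component's likelihood at the observed value:
  L_Busy = 0.18139
  L_Degraded = 0.164058
  L_Idle = 0.141461
Posterior odds = (P(Z=Degraded)·L_Degraded) / (P(Z=Busy)·L_Busy) = (0.37·0.164058) / (0.55·0.18139) = 0.0607015 / 0.0997646 ≈ 0.6084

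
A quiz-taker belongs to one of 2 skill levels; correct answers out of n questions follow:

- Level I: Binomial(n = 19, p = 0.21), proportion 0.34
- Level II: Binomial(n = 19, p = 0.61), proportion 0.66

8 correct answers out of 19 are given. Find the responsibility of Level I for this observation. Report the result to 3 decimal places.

By Bayes' theorem, P(k | x) = π_k f_k(x) / Σ_j π_j f_j(x).
Component likelihoods at x = 8 correct answers out of 19:
  p_I = C(19,8)·0.21^8·0.79^11 = 75582·3.78229e-06·0.0747994 = 0.0213831
  p_II = C(19,8)·0.61^8·0.39^11 = 75582·0.0191707·3.17476e-05 = 0.046001
Unnormalised posteriors:
  π_I·p_I = 0.34 × 0.0213831 = 0.00727026
  π_II·p_II = 0.66 × 0.046001 = 0.0303607
Denominator: 0.00727026 + 0.0303607 = 0.0376309
P(Level I | x) = 0.00727026 / 0.0376309 ≈ 0.193

0.193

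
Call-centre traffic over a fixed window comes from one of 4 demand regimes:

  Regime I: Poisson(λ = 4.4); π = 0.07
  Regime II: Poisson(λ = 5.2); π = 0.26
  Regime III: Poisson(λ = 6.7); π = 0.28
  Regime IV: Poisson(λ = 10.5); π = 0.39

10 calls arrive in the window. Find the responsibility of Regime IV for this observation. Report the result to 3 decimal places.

Posterior ∝ prior × likelihood, so P(k | x) ∝ π_k f_k(x); normalise over all components.
Poisson probabilities:
  f_I = e^(−4.4)·4.4^10/10! = 0.0092017
  f_II = e^(−5.2)·5.2^10/10! = 0.0219755
  f_III = e^(−6.7)·6.7^10/10! = 0.0618318
  f_IV = e^(−10.5)·10.5^10/10! = 0.123606
Weight by the priors:
  π_I·f_I = 0.07 × 0.0092017 = 0.000644119
  π_II·f_II = 0.26 × 0.0219755 = 0.00571363
  π_III·f_III = 0.28 × 0.0618318 = 0.0173129
  π_IV·f_IV = 0.39 × 0.123606 = 0.0482062
Sum: 0.000644119 + 0.00571363 + 0.0173129 + 0.0482062 = 0.0718768
P(Regime IV | 10 calls) = 0.0482062 / 0.0718768 ≈ 0.671

0.671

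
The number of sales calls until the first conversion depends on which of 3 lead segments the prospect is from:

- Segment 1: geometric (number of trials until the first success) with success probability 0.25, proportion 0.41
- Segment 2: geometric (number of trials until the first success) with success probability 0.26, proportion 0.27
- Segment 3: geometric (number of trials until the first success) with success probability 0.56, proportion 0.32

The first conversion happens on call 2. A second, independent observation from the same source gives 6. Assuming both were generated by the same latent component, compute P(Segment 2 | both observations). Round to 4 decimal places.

0.3617

Apply Bayes' rule: the posterior for each component is proportional to its prior times its likelihood at x.
Since both observations come from the same component, the likelihood for component k is f_k(x₁)·f_k(x₂).
  L_1 = [0.1875] × [0.0593262] = 0.0111237
  L_2 = [0.1924] × [0.0576942] = 0.0111004
  L_3 = [0.2464] × [0.00923531] = 0.00227558
Prior × likelihood for each component:
  π_1·L_1 = 0.41 × 0.0111237 = 0.0045607
  π_2·L_2 = 0.27 × 0.0111004 = 0.0029971
  π_3·L_3 = 0.32 × 0.00227558 = 0.000728186
Sum: 0.0045607 + 0.0029971 + 0.000728186 = 0.00828598
Responsibility of Segment 2: 0.0029971 / 0.00828598 ≈ 0.3617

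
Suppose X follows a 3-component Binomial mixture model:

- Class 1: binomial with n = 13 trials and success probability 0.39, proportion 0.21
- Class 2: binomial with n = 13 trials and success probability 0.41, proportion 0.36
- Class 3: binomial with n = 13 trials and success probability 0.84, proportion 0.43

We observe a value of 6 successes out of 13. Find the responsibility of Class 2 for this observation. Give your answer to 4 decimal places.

P(component k | x) = P(Z=k)·f_k(x) / marginal(x), where marginal(x) = Σ_j P(Z=j)·f_j(x).
Binomial probabilities:
  L_1 = C(13,6)·0.39^6·0.61^7 = 1716·0.00351874·0.0314274 = 0.189764
  L_2 = C(13,6)·0.41^6·0.59^7 = 1716·0.0047501·0.0248865 = 0.202854
  L_3 = C(13,6)·0.84^6·0.16^7 = 1716·0.351298·2.68435e-06 = 0.0016182
Multiply by the mixture weights:
  P(Z=1)·L_1 = 0.21 × 0.189764 = 0.0398504
  P(Z=2)·L_2 = 0.36 × 0.202854 = 0.0730276
  P(Z=3)·L_3 = 0.43 × 0.0016182 = 0.000695827
Evidence: 0.0398504 + 0.0730276 + 0.000695827 = 0.113574
Responsibility of Class 2: 0.0730276 / 0.113574 ≈ 0.6430

0.6430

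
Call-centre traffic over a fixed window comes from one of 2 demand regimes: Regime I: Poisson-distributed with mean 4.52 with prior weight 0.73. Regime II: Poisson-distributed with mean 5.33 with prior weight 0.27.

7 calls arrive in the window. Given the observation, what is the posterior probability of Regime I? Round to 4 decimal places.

P(component k | x) = P(Z=k)·f_k(x) / marginal(x), where marginal(x) = Σ_j P(Z=j)·f_j(x).
Poisson probabilities:
  p_I = e^(−4.52)·4.52^7/7! = 0.0832775
  p_II = e^(−5.33)·5.33^7/7! = 0.117455
Prior × likelihood for each component:
  P(Z=I)·p_I = 0.73 × 0.0832775 = 0.0607925
  P(Z=II)·p_II = 0.27 × 0.117455 = 0.0317128
Normaliser: 0.0607925 + 0.0317128 = 0.0925053
P(Regime I | 7 calls) = 0.0607925 / 0.0925053 ≈ 0.6572

0.6572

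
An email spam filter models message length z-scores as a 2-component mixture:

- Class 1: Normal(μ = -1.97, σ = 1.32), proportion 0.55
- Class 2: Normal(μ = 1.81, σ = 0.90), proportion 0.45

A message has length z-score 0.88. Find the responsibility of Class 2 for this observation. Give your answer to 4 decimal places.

0.8786

P(component k | x) = w_k·f_k(x) / marginal(x), where marginal(x) = Σ_j w_j·f_j(x).
Evaluate each component's likelihood at the observed value:
  p_1 = (1/(1.32·√(2π)))·exp(−(0.88−-1.97)²/(2·1.32²)) = 0.302229·exp(-2.33084) = 0.029381
  p_2 = (1/(0.90·√(2π)))·exp(−(0.88−1.81)²/(2·0.90²)) = 0.443269·exp(-0.53389) = 0.259898
Multiply by the mixture weights:
  w_1·p_1 = 0.55 × 0.029381 = 0.0161596
  w_2·p_2 = 0.45 × 0.259898 = 0.116954
Sum: 0.0161596 + 0.116954 = 0.133114
So the posterior for Class 2 is 0.116954 / 0.133114 ≈ 0.8786.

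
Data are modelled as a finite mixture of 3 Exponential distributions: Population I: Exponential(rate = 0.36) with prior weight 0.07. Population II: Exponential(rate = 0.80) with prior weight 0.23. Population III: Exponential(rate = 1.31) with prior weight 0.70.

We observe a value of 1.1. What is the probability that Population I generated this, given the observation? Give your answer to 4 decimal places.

0.0547

By Bayes' theorem, P(k | x) = π_k f_k(x) / Σ_j π_j f_j(x).
Component likelihoods at x = 1.1:
  L_I = 0.36·e^(−0.36·1.1) = 0.36·e^(−0.3960) = 0.242282
  L_II = 0.80·e^(−0.80·1.1) = 0.80·e^(−0.8800) = 0.331826
  L_III = 1.31·e^(−1.31·1.1) = 1.31·e^(−1.4410) = 0.310065
Unnormalised posteriors:
  π_I·L_I = 0.07 × 0.242282 = 0.0169598
  π_II·L_II = 0.23 × 0.331826 = 0.0763201
  π_III·L_III = 0.70 × 0.310065 = 0.217046
Denominator: 0.0169598 + 0.0763201 + 0.217046 = 0.310325
P(Population I | the observation) = 0.0169598 / 0.310325 ≈ 0.0547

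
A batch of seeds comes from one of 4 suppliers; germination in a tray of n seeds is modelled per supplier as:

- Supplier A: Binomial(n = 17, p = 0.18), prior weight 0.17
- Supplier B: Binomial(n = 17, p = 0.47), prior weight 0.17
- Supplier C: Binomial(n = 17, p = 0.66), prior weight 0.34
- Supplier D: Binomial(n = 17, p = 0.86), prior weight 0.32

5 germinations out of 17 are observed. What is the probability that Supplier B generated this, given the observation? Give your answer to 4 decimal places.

0.3842

By Bayes' theorem, P(k | x) = π_k f_k(x) / Σ_j π_j f_j(x).
Evaluate each component's likelihood at the observed value:
  f_A = C(17,5)·0.18^5·0.82^12 = 6188·0.000188957·0.0924201 = 0.108064
  f_B = C(17,5)·0.47^5·0.53^12 = 6188·0.0229345·0.000491259 = 0.0697188
  f_C = C(17,5)·0.66^5·0.34^12 = 6188·0.125233·2.38642e-06 = 0.00184934
  f_D = C(17,5)·0.86^5·0.14^12 = 6188·0.470427·5.66939e-11 = 1.65036e-07
Multiply by the mixture weights:
  π_A·f_A = 0.17 × 0.108064 = 0.0183708
  π_B·f_B = 0.17 × 0.0697188 = 0.0118522
  π_C·f_C = 0.34 × 0.00184934 = 0.000628776
  π_D·f_D = 0.32 × 1.65036e-07 = 5.28116e-08
Evidence: 0.0183708 + 0.0118522 + 0.000628776 + 5.28116e-08 = 0.0308518
P(Supplier B | the observation) = 0.0118522 / 0.0308518 ≈ 0.3842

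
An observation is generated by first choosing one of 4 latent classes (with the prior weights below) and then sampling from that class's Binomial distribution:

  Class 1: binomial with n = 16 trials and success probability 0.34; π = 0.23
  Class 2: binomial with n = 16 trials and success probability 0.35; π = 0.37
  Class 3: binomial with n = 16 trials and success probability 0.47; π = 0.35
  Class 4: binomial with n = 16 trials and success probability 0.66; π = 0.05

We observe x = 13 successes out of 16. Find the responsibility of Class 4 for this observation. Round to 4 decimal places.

0.7458

Apply Bayes' rule: the posterior for each component is proportional to its prior times its likelihood at x.
Binomial probabilities:
  L_1 = 0.000130631
  L_2 = 0.000181892
  L_3 = 0.0045529
  L_4 = 0.0992421
Unnormalised posteriors:
  w_1·L_1 = 0.23 × 0.000130631 = 3.00451e-05
  w_2·L_2 = 0.37 × 0.000181892 = 6.72999e-05
  w_3·L_3 = 0.35 × 0.0045529 = 0.00159351
  w_4·L_4 = 0.05 × 0.0992421 = 0.0049621
Evidence: 3.00451e-05 + 6.72999e-05 + 0.00159351 + 0.0049621 = 0.00665296
Responsibility of Class 4: 0.0049621 / 0.00665296 ≈ 0.7458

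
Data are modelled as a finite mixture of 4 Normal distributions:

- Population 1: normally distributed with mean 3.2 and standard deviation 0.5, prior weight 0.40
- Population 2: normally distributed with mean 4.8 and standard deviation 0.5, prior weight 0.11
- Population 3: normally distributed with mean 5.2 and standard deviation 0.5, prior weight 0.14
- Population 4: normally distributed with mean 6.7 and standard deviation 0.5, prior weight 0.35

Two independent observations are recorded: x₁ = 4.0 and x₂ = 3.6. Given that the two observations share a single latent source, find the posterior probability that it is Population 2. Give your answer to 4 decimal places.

By Bayes' theorem, P(k | x) = w_k f_k(x) / Σ_j w_j f_j(x).
Since both observations come from the same component, the likelihood for component k is f_k(x₁)·f_k(x₂).
  f_1 = [(1/(0.5·√(2π)))·exp(−(4.0−3.2)²/(2·0.5²)) = 0.797885·exp(-1.28000) = 0.221842] × [0.579383] = 0.128531
  f_2 = [(1/(0.5·√(2π)))·exp(−(4.0−4.8)²/(2·0.5²)) = 0.797885·exp(-1.28000) = 0.221842] × [0.0447891] = 0.00993608
  f_3 = [(1/(0.5·√(2π)))·exp(−(4.0−5.2)²/(2·0.5²)) = 0.797885·exp(-2.88000) = 0.0447891] × [0.00476818] = 0.000213562
  f_4 = [(1/(0.5·√(2π)))·exp(−(4.0−6.7)²/(2·0.5²)) = 0.797885·exp(-14.58000) = 3.71472e-07] × [3.58757e-09] = 1.33268e-15
Multiply by the mixture weights:
  w_1·f_1 = 0.40 × 0.128531 = 0.0514125
  w_2·f_2 = 0.11 × 0.00993608 = 0.00109297
  w_3·f_3 = 0.14 × 0.000213562 = 2.98987e-05
  w_4·f_4 = 0.35 × 1.33268e-15 = 4.66439e-16
Evidence: 0.0514125 + 0.00109297 + 2.98987e-05 + 4.66439e-16 = 0.0525354
Responsibility of Population 2: 0.00109297 / 0.0525354 ≈ 0.0208

0.0208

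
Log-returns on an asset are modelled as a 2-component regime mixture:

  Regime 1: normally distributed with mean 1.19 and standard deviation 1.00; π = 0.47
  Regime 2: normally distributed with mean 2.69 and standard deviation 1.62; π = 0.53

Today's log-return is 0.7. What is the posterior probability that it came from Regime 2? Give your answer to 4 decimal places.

0.2696

P(component k | x) = w_k·f_k(x) / marginal(x), where marginal(x) = Σ_j w_j·f_j(x).
Normal densities:
  L_1 = (1/(1.00·√(2π)))·exp(−(0.7−1.19)²/(2·1.00²)) = 0.398942·exp(-0.12005) = 0.353812
  L_2 = (1/(1.62·√(2π)))·exp(−(0.7−2.69)²/(2·1.62²)) = 0.246261·exp(-0.75448) = 0.115806
Prior × likelihood for each component:
  w_1·L_1 = 0.47 × 0.353812 = 0.166292
  w_2·L_2 = 0.53 × 0.115806 = 0.061377
Normaliser: 0.166292 + 0.061377 = 0.227669
Responsibility of Regime 2: 0.061377 / 0.227669 ≈ 0.2696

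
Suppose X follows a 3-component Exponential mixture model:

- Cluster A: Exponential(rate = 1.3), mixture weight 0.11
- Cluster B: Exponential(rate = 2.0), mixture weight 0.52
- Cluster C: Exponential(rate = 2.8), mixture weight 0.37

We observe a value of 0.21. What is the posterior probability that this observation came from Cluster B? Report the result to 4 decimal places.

Posterior ∝ prior × likelihood, so P(k | x) ∝ P(Z=k) f_k(x); normalise over all components.
Evaluate each component's likelihood at the observed value:
  p_A = 1.3·e^(−1.3·0.21) = 1.3·e^(−0.2730) = 0.989421
  p_B = 2.0·e^(−2.0·0.21) = 2.0·e^(−0.4200) = 1.31409
  p_C = 2.8·e^(−2.8·0.21) = 2.8·e^(−0.5880) = 1.55522
Unnormalised posteriors:
  P(Z=A)·p_A = 0.11 × 0.989421 = 0.108836
  P(Z=B)·p_B = 0.52 × 1.31409 = 0.683329
  P(Z=C)·p_C = 0.37 × 1.55522 = 0.575433
Evidence: 0.108836 + 0.683329 + 0.575433 = 1.3676
So the posterior for Cluster B is 0.683329 / 1.3676 ≈ 0.4997.

0.4997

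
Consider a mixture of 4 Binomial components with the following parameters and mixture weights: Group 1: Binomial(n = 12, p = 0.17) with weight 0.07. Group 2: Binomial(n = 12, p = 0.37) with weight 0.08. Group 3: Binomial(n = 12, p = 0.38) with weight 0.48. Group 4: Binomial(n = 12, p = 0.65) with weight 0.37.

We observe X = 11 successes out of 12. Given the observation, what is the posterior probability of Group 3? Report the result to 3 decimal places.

0.006

P(component k | x) = π_k·f_k(x) / marginal(x), where marginal(x) = Σ_j π_j·f_j(x).
Component likelihoods at x = 11 successes out of 12:
  f_1 = C(12,11)·0.17^11·0.83^1 = 12·3.42719e-09·0.83 = 3.41348e-08
  f_2 = C(12,11)·0.37^11·0.63^1 = 12·1.77918e-05·0.63 = 0.000134506
  f_3 = C(12,11)·0.38^11·0.62^1 = 12·2.38572e-05·0.62 = 0.000177498
  f_4 = C(12,11)·0.65^11·0.35^1 = 12·0.00875078·0.35 = 0.0367533
Unnormalised posteriors:
  π_1·f_1 = 0.07 × 3.41348e-08 = 2.38944e-09
  π_2·f_2 = 0.08 × 0.000134506 = 1.07605e-05
  π_3·f_3 = 0.48 × 0.000177498 = 8.51989e-05
  π_4·f_4 = 0.37 × 0.0367533 = 0.0135987
Marginal: 2.38944e-09 + 1.07605e-05 + 8.51989e-05 + 0.0135987 = 0.0136947
So the posterior for Group 3 is 8.51989e-05 / 0.0136947 ≈ 0.006.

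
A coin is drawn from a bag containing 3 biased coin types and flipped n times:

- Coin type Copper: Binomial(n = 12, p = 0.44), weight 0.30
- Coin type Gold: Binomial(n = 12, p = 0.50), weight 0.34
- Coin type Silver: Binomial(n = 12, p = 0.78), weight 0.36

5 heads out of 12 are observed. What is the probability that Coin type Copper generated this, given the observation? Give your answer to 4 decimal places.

0.4996

Apply Bayes' rule: the posterior for each component is proportional to its prior times its likelihood at x.
Component likelihoods at x = 5 heads out of 12:
  p_Copper = 0.225582
  p_Gold = 0.193359
  p_Silver = 0.0057037
Weight by the priors:
  w_Copper·p_Copper = 0.30 × 0.225582 = 0.0676746
  w_Gold·p_Gold = 0.34 × 0.193359 = 0.0657422
  w_Silver·p_Silver = 0.36 × 0.0057037 = 0.00205333
Sum: 0.0676746 + 0.0657422 + 0.00205333 = 0.13547
Responsibility of Coin type Copper: 0.0676746 / 0.13547 ≈ 0.4996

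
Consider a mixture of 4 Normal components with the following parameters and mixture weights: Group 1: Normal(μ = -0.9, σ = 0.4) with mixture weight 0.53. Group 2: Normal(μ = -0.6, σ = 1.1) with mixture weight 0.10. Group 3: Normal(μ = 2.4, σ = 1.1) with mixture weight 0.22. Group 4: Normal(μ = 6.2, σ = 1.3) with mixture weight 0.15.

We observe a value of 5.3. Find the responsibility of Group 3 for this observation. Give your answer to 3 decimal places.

0.064

P(component k | x) = w_k·f_k(x) / marginal(x), where marginal(x) = Σ_j w_j·f_j(x).
Evaluate each component's likelihood at the observed value:
  f_1 = (1/(0.4·√(2π)))·exp(−(5.3−-0.9)²/(2·0.4²)) = 0.997356·exp(-120.12500) = 6.74878e-53
  f_2 = (1/(1.1·√(2π)))·exp(−(5.3−-0.6)²/(2·1.1²)) = 0.362675·exp(-14.38430) = 2.05351e-07
  f_3 = (1/(1.1·√(2π)))·exp(−(5.3−2.4)²/(2·1.1²)) = 0.362675·exp(-3.47521) = 0.0112268
  f_4 = (1/(1.3·√(2π)))·exp(−(5.3−6.2)²/(2·1.3²)) = 0.306879·exp(-0.23964) = 0.241485
Weight by the priors:
  w_1·f_1 = 0.53 × 6.74878e-53 = 3.57685e-53
  w_2·f_2 = 0.10 × 2.05351e-07 = 2.05351e-08
  w_3·f_3 = 0.22 × 0.0112268 = 0.00246989
  w_4·f_4 = 0.15 × 0.241485 = 0.0362228
Normaliser: 3.57685e-53 + 2.05351e-08 + 0.00246989 + 0.0362228 = 0.0386927
P(Group 3 | x) ≈ 0.064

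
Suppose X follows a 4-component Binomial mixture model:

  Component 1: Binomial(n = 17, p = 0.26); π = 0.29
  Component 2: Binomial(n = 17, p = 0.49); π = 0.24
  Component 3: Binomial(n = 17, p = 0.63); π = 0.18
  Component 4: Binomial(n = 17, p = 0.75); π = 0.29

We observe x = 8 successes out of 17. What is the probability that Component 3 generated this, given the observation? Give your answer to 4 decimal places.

0.1964

Apply Bayes' rule: the posterior for each component is proportional to its prior times its likelihood at x.
Component likelihoods at x = 8 successes out of 17:
  f_1 = C(17,8)·0.26^8·0.74^9 = 24310·2.08827e-05·0.0665404 = 0.0337798
  f_2 = C(17,8)·0.49^8·0.51^9 = 24310·0.00332329·0.00233417 = 0.188575
  f_3 = C(17,8)·0.63^8·0.37^9 = 24310·0.0248156·0.000129962 = 0.0784016
  f_4 = C(17,8)·0.75^8·0.25^9 = 24310·0.100113·3.8147e-06 = 0.009284
Prior × likelihood for each component:
  w_1·f_1 = 0.29 × 0.0337798 = 0.00979615
  w_2·f_2 = 0.24 × 0.188575 = 0.0452581
  w_3·f_3 = 0.18 × 0.0784016 = 0.0141123
  w_4·f_4 = 0.29 × 0.009284 = 0.00269236
Denominator: 0.00979615 + 0.0452581 + 0.0141123 + 0.00269236 = 0.0718589
So the posterior for Component 3 is 0.0141123 / 0.0718589 ≈ 0.1964.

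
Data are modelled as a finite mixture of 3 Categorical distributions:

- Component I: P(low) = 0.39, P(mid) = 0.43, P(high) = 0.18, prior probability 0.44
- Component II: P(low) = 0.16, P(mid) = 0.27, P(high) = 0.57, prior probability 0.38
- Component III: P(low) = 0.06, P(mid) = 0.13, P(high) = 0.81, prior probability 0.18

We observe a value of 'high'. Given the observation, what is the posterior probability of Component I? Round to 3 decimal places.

P(component k | x) = π_k·f_k(x) / marginal(x), where marginal(x) = Σ_j π_j·f_j(x).
Categorical probabilities:
  p_I = 0.18
  p_II = 0.57
  p_III = 0.81
Prior × likelihood for each component:
  π_I·p_I = 0.44 × 0.18 = 0.0792
  π_II·p_II = 0.38 × 0.57 = 0.2166
  π_III·p_III = 0.18 × 0.81 = 0.1458
Sum: 0.0792 + 0.2166 + 0.1458 = 0.4416
So the posterior for Component I is 0.0792 / 0.4416 ≈ 0.179.

0.179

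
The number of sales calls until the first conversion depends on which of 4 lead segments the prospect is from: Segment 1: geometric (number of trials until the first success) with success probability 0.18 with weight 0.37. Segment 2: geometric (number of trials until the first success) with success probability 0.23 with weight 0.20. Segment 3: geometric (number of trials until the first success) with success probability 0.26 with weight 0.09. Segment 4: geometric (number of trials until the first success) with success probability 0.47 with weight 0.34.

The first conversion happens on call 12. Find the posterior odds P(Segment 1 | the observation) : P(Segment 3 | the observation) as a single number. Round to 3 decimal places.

Since P(k|x) ∝ w_k f_k(x), the posterior odds are w_i f_i(x) / (w_j f_j(x)).
Evaluate each component's likelihood at the observed value:
  f_1 = 0.0202873
  f_2 = 0.0129756
  f_3 = 0.00947376
  f_4 = 0.000435645
Posterior odds = (w_1·f_1) / (w_3·f_3) = (0.37·0.0202873) / (0.09·0.00947376) = 0.00750631 / 0.000852638 ≈ 8.804

8.804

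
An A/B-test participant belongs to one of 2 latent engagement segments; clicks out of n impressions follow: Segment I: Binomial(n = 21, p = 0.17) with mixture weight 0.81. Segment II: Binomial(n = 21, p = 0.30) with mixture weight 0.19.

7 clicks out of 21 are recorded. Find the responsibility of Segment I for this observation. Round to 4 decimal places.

0.4648

P(component k | x) = π_k·f_k(x) / marginal(x), where marginal(x) = Σ_j π_j·f_j(x).
Component likelihoods at x = 7 clicks out of 21:
  L_I = 0.0351351
  L_II = 0.172475
Prior × likelihood for each component:
  π_I·L_I = 0.81 × 0.0351351 = 0.0284594
  π_II·L_II = 0.19 × 0.172475 = 0.0327703
Normaliser: 0.0284594 + 0.0327703 = 0.0612297
So the posterior for Segment I is 0.0284594 / 0.0612297 ≈ 0.4648.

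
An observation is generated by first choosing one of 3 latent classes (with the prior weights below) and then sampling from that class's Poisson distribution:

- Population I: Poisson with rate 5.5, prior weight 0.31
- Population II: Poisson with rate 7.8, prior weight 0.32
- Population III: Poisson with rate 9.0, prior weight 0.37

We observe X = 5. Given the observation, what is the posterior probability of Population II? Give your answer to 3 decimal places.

Apply Bayes' rule: the posterior for each component is proportional to its prior times its likelihood at x.
Evaluate each component's likelihood at the observed value:
  p_I = e^(−5.5)·5.5^5/5! = 0.171401
  p_II = e^(−7.8)·7.8^5/5! = 0.0985814
  p_III = e^(−9.0)·9.0^5/5! = 0.0607269
Prior × likelihood for each component:
  w_I·p_I = 0.31 × 0.171401 = 0.0531342
  w_II·p_II = 0.32 × 0.0985814 = 0.031546
  w_III·p_III = 0.37 × 0.0607269 = 0.0224689
Denominator: 0.0531342 + 0.031546 + 0.0224689 = 0.107149
Responsibility of Population II: 0.031546 / 0.107149 ≈ 0.294

0.294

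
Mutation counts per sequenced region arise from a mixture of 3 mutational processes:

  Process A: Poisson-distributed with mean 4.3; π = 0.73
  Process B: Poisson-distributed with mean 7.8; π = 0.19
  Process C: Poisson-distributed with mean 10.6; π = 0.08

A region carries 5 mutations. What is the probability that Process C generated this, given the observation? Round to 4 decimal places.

P(component k | x) = w_k·f_k(x) / marginal(x), where marginal(x) = Σ_j w_j·f_j(x).
Component likelihoods at x = 5 mutations:
  L_A = 0.166224
  L_B = 0.0985814
  L_C = 0.027786
Prior × likelihood for each component:
  w_A·L_A = 0.73 × 0.166224 = 0.121344
  w_B·L_B = 0.19 × 0.0985814 = 0.0187305
  w_C·L_C = 0.08 × 0.027786 = 0.00222288
Denominator: 0.121344 + 0.0187305 + 0.00222288 = 0.142297
So the posterior for Process C is 0.00222288 / 0.142297 ≈ 0.0156.

0.0156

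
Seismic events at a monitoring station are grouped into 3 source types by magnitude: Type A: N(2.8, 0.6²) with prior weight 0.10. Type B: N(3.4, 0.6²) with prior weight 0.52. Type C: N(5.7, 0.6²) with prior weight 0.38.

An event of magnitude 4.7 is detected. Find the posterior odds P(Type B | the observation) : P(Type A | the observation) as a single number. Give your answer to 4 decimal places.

Posterior odds = (w_i f_i(x)) / (w_j f_j(x)); the normalising sum cancels.
Evaluate each component's likelihood at the observed value:
  f_A = (1/(0.6·√(2π)))·exp(−(4.7−2.8)²/(2·0.6²)) = 0.664904·exp(-5.01389) = 0.00441829
  f_B = (1/(0.6·√(2π)))·exp(−(4.7−3.4)²/(2·0.6²)) = 0.664904·exp(-2.34722) = 0.0635877
  f_C = (1/(0.6·√(2π)))·exp(−(4.7−5.7)²/(2·0.6²)) = 0.664904·exp(-1.38889) = 0.165795
Odds = (0.52/0.10) × (0.0635877/0.00441829) = 5.2 × 14.3919 ≈ 74.8380

74.8380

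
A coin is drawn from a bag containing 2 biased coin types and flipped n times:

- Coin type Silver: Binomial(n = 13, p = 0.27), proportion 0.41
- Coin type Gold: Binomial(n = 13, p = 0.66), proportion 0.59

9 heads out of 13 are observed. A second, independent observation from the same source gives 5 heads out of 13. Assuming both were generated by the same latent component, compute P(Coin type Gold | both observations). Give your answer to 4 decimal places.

0.9761

The responsibility of component k is π_k f_k(x) divided by Σ_j π_j f_j(x).
Since both observations come from the same component, the likelihood for component k is f_k(x₁)·f_k(x₂).
  p_Silver = [0.00154836] × [0.148929] = 0.000230596
  p_Gold = [0.227048] × [0.0287826] = 0.00653502
Weight by the priors:
  π_Silver·p_Silver = 0.41 × 0.000230596 = 9.45443e-05
  π_Gold·p_Gold = 0.59 × 0.00653502 = 0.00385566
Denominator: 9.45443e-05 + 0.00385566 = 0.0039502
P(Coin type Gold | x) ≈ 0.9761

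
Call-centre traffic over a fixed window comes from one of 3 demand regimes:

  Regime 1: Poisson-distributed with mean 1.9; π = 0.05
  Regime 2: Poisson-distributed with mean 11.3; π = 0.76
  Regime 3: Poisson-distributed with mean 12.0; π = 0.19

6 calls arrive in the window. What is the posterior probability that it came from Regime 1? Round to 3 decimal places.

0.015

By Bayes' theorem, P(k | x) = P(Z=k) f_k(x) / Σ_j P(Z=j) f_j(x).
Evaluate each component's likelihood at the observed value:
  f_1 = 0.00977304
  f_2 = 0.0357775
  f_3 = 0.0254813
Multiply by the mixture weights:
  P(Z=1)·f_1 = 0.05 × 0.00977304 = 0.000488652
  P(Z=2)·f_2 = 0.76 × 0.0357775 = 0.0271909
  P(Z=3)·f_3 = 0.19 × 0.0254813 = 0.00484144
Normaliser: 0.000488652 + 0.0271909 + 0.00484144 = 0.032521
P(Regime 1 | 6 calls) = 0.000488652 / 0.032521 ≈ 0.015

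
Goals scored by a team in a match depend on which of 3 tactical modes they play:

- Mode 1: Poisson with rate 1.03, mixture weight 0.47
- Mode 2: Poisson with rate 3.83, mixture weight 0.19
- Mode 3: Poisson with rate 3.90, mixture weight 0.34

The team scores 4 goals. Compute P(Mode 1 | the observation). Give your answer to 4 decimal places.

0.0708

Posterior ∝ prior × likelihood, so P(k | x) ∝ π_k f_k(x); normalise over all components.
Component likelihoods at x = 4 goals:
  f_1 = e^(−1.03)·1.03^4/4! = 0.0167423
  f_2 = e^(−3.83)·3.83^4/4! = 0.194642
  f_3 = e^(−3.90)·3.90^4/4! = 0.195119
Weight by the priors:
  π_1·f_1 = 0.47 × 0.0167423 = 0.00786887
  π_2·f_2 = 0.19 × 0.194642 = 0.0369819
  π_3·f_3 = 0.34 × 0.195119 = 0.0663403
Denominator: 0.00786887 + 0.0369819 + 0.0663403 = 0.111191
So the posterior for Mode 1 is 0.00786887 / 0.111191 ≈ 0.0708.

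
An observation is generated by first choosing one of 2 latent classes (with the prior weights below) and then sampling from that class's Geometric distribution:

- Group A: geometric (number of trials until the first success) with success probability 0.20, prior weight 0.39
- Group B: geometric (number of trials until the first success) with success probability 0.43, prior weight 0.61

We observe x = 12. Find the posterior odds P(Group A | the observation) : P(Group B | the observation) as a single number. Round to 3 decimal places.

The posterior odds equal the prior odds times the likelihood ratio: (w_i/w_j)·(f_i(x)/f_j(x)).
Component likelihoods at x = 12:
  f_A = 0.0171799
  f_B = 0.000887344
Posterior odds = (w_A·f_A) / (w_B·f_B) = (0.39·0.0171799) / (0.61·0.000887344) = 0.00670015 / 0.00054128 ≈ 12.378

12.378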